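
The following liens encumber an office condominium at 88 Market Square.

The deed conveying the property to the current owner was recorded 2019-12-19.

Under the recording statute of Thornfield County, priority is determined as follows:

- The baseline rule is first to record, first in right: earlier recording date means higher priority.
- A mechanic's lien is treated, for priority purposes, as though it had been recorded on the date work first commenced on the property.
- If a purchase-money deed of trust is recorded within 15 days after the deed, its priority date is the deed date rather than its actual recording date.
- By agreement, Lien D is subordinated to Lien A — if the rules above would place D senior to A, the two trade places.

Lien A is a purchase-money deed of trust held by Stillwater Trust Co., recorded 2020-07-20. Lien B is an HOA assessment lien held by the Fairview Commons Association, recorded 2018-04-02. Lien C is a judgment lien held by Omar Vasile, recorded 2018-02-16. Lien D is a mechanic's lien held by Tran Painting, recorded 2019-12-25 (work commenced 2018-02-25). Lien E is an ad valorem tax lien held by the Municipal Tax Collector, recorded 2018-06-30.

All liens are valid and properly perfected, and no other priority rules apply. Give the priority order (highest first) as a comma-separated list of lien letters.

C, A, B, E, D

Adjusting effective dates: A was recorded 214 days after the deed, outside the 15-day window, so it keeps its recording date; D is treated as recorded 2018-02-25, the work-commencement date.
By effective date, earliest first: C (2018-02-16), D (2018-02-25), B (2018-04-02), E (2018-06-30), A (2020-07-20).
The subordination applies — D was senior to A — so D and A swap.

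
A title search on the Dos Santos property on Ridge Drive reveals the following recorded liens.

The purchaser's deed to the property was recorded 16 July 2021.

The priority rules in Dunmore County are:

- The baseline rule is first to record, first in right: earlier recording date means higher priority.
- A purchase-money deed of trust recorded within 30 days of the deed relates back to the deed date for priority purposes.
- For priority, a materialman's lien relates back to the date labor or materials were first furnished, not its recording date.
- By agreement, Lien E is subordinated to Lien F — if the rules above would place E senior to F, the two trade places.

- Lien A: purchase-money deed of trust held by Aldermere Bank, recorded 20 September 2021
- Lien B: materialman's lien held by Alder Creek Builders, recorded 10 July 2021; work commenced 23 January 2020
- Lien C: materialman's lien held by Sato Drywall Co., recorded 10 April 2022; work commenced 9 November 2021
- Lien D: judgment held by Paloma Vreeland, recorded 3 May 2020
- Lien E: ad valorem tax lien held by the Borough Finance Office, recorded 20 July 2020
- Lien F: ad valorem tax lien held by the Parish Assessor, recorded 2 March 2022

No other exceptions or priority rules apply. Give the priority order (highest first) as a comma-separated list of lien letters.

Effective dates: A missed the 30-day window (66 days after the deed), so its recording date stands; B relates back to 23 January 2020 (work commenced); C is treated as recorded 9 November 2021, the work-commencement date.
By effective date: B (23 January 2020), D (3 May 2020), E (20 July 2020), A (20 September 2021), C (9 November 2021), F (2 March 2022).
The subordination applies — E was senior to F — so E and F swap.

B, D, F, A, C, E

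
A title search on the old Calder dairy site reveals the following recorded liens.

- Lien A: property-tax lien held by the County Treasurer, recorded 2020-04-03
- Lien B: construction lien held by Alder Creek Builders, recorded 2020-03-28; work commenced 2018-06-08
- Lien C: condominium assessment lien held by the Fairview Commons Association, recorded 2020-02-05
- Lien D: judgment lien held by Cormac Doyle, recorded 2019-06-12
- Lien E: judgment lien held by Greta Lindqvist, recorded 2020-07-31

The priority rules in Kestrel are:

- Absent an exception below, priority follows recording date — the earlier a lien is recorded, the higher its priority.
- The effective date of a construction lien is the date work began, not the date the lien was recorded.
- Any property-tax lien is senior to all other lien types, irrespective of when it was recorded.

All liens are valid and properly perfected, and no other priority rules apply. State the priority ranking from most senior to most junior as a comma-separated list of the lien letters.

A, B, D, C, E

First, effective dates: B's effective date is 2018-06-08, when work began.
A is a property-tax lien and takes priority over every other lien.
Ordering the rest by effective date: B (2018-06-08), D (2019-06-12), C (2020-02-05), E (2020-07-31).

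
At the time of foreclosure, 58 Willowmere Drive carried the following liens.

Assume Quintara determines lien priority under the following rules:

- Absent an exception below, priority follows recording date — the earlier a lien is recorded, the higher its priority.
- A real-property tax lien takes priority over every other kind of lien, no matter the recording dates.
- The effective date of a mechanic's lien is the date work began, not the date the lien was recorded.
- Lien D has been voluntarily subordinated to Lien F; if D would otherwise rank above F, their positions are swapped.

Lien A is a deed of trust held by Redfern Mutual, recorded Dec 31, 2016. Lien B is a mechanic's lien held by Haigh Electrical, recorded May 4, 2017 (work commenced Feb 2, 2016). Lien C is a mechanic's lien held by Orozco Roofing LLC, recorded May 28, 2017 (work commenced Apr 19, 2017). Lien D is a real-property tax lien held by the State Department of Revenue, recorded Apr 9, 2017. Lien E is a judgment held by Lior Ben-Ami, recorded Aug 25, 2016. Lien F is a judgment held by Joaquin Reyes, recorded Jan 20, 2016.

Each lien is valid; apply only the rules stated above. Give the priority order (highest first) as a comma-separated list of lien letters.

Adjusting effective dates: B is treated as recorded Feb 2, 2016, the work-commencement date; C is treated as recorded Apr 19, 2017, the work-commencement date.
D is a real-property tax lien, so it outranks all other liens regardless of date.
Ordering the rest by effective date: F (Jan 20, 2016), B (Feb 2, 2016), E (Aug 25, 2016), A (Dec 31, 2016), C (Apr 19, 2017).
Because D would otherwise rank above F, the subordination swaps them.

F, D, B, E, A, C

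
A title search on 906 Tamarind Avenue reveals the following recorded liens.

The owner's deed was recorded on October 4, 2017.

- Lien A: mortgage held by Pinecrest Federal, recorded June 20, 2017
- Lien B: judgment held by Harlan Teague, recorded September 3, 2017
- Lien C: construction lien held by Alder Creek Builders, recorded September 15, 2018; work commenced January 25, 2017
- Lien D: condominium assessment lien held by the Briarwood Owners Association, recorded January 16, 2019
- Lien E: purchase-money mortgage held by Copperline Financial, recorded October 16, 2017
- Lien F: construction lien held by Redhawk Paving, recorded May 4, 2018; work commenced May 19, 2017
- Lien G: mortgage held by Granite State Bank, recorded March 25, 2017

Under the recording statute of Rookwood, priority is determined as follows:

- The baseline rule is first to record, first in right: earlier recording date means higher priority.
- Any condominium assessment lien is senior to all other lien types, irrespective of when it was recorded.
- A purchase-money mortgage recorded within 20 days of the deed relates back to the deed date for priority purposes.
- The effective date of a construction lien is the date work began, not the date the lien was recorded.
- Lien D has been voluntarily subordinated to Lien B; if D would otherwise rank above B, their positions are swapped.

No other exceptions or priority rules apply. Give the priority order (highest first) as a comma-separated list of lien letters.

B, C, G, F, A, D, E

First, effective dates: C is treated as recorded January 25, 2017, the work-commencement date; E relates back to the deed date October 4, 2017; F is treated as recorded May 19, 2017, the work-commencement date.
D, as a condominium assessment lien, has superpriority and ranks first.
Remaining liens by effective date: C (January 25, 2017), G (March 25, 2017), F (May 19, 2017), A (June 20, 2017), B (September 3, 2017), E (October 4, 2017).
The subordination applies — D was senior to B — so D and B swap.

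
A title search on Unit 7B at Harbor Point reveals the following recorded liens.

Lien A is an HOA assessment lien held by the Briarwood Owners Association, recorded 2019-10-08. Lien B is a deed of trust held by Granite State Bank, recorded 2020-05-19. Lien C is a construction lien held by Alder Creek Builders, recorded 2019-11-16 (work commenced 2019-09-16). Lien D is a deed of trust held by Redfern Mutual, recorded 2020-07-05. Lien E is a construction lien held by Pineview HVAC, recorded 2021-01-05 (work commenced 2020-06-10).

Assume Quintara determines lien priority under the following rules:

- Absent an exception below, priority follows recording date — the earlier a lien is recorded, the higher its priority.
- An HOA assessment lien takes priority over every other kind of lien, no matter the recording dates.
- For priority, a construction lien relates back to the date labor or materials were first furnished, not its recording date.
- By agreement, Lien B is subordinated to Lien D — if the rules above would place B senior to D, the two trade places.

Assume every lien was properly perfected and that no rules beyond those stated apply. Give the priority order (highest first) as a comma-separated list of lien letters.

Adjusting effective dates: C's effective date is 2019-09-16, when work began; E is treated as recorded 2020-06-10, the work-commencement date.
A is an HOA assessment lien and takes priority over every other lien.
Remaining liens by effective date: C (2019-09-16), B (2020-05-19), E (2020-06-10), D (2020-07-05).
Because B would otherwise rank above D, the subordination swaps them.

A, C, D, E, B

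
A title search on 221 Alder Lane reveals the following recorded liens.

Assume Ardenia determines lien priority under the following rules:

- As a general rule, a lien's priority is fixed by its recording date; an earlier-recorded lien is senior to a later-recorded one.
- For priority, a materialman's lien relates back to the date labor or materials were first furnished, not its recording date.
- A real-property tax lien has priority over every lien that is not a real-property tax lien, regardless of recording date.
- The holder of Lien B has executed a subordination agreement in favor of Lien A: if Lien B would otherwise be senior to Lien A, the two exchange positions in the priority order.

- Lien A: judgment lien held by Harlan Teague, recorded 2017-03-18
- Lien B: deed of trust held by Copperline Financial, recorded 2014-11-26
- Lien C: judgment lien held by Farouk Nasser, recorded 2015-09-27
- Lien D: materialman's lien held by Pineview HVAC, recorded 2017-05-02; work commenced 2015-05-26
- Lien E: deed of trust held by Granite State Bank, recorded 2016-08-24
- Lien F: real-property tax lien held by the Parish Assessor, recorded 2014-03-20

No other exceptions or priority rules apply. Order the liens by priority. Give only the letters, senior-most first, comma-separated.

Adjusting effective dates: D relates back to 2015-05-26 (work commenced).
F is a real-property tax lien, so it outranks all other liens regardless of date.
Remaining liens by effective date: B (2014-11-26), D (2015-05-26), C (2015-09-27), E (2016-08-24), A (2017-03-18).
The subordination applies — B was senior to A — so B and A swap.

F, A, D, C, E, B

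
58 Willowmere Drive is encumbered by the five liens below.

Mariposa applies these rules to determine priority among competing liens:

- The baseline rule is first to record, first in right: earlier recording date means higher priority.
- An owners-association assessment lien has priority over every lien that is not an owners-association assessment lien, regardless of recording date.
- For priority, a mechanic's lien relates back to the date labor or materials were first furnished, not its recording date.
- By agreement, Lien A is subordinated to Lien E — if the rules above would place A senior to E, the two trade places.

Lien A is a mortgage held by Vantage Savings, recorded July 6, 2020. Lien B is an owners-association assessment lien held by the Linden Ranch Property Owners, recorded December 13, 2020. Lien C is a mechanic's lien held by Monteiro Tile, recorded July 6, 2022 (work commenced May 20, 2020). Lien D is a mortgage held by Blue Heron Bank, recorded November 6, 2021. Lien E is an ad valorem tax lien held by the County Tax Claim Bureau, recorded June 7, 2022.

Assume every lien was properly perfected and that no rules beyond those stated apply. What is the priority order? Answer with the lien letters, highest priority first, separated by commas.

B, C, E, D, A

First, effective dates: C is treated as recorded May 20, 2020, the work-commencement date.
As an owners-association assessment lien, B is senior to every other lien.
The other liens, earliest effective date first: C (May 20, 2020), A (July 6, 2020), D (November 6, 2021), E (June 7, 2022).
Because A would otherwise rank above E, the subordination swaps them.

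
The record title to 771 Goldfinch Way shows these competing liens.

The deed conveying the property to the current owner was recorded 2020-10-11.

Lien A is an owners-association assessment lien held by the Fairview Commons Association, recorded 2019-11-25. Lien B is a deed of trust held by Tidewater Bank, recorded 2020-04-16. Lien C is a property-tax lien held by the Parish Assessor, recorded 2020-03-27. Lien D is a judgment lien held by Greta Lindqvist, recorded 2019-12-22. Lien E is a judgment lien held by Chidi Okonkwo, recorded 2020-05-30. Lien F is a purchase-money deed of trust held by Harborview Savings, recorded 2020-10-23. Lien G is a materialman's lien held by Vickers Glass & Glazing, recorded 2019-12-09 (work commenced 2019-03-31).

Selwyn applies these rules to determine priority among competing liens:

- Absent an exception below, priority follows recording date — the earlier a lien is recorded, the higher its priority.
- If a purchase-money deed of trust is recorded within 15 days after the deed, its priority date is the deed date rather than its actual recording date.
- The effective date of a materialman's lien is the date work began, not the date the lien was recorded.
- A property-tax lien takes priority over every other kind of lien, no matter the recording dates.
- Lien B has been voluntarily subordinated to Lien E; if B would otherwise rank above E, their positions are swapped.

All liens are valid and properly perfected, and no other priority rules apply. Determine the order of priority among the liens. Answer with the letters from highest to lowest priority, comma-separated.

Effective dates: F was recorded within the 15-day window, so its effective date is the deed date 2020-10-11; G's effective date is 2019-03-31, when work began.
C is a property-tax lien and takes priority over every other lien.
Ordering the rest by effective date: G (2019-03-31), A (2019-11-25), D (2019-12-22), B (2020-04-16), E (2020-05-30), F (2020-10-11).
Because B would otherwise rank above E, the subordination swaps them.

C, G, A, D, E, B, F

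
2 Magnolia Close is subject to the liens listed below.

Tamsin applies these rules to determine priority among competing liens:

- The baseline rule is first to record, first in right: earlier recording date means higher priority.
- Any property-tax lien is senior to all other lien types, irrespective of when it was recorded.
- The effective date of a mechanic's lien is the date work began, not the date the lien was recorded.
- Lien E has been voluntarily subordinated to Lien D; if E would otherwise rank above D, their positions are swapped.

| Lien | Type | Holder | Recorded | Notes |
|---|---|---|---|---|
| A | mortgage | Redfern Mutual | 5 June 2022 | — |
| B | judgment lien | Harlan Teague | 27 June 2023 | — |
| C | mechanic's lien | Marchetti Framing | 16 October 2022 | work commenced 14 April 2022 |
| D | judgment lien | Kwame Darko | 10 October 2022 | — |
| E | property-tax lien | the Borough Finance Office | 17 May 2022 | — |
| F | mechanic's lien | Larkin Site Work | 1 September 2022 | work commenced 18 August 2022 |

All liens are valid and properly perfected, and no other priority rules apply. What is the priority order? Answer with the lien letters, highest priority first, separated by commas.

D, C, A, F, E, B

Effective dates after the stated exceptions: C is treated as recorded 14 April 2022, the work-commencement date; F relates back to 18 August 2022 (work commenced).
As a property-tax lien, E is senior to every other lien.
Among the remaining liens, by effective date: C (14 April 2022), A (5 June 2022), F (18 August 2022), D (10 October 2022), B (27 June 2023).
E is senior to D before the subordination, so the two trade places.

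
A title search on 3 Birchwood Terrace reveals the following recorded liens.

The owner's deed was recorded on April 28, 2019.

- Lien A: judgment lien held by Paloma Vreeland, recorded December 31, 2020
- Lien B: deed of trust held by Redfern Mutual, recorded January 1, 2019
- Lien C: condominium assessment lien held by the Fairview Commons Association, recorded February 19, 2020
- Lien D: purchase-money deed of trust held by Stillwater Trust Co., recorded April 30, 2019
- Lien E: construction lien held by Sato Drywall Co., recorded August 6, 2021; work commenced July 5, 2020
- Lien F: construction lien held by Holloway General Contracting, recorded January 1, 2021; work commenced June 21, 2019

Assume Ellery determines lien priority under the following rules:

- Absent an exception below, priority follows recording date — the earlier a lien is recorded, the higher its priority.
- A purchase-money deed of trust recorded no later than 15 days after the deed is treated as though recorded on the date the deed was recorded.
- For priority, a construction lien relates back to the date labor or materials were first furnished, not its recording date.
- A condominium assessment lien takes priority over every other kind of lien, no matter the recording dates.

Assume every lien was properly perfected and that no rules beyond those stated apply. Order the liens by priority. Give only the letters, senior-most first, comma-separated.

C, B, D, F, E, A

First, effective dates: D relates back to the deed date April 28, 2019; E relates back to July 5, 2020 (work commenced); F's effective date is June 21, 2019, when work began.
C, as a condominium assessment lien, has superpriority and ranks first.
Remaining liens by effective date: B (January 1, 2019), D (April 28, 2019), F (June 21, 2019), E (July 5, 2020), A (December 31, 2020).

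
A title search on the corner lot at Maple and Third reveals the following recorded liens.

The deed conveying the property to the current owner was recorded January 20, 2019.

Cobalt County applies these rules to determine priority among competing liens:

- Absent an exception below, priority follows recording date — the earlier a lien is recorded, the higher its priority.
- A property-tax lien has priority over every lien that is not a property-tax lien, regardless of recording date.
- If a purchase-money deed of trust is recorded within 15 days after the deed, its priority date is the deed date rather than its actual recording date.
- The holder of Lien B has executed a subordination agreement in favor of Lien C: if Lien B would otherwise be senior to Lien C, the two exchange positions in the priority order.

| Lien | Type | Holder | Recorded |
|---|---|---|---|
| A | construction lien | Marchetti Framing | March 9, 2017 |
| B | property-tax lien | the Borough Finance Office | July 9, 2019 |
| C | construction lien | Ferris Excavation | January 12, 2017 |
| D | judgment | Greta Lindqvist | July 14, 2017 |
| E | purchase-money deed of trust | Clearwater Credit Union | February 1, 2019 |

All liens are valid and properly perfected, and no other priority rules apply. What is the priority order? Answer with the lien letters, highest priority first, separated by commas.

C, B, A, D, E

Adjusting effective dates: E's effective date is the deed date, January 20, 2019.
As a property-tax lien, B is senior to every other lien.
Among the remaining liens, by effective date: C (January 12, 2017), A (March 9, 2017), D (July 14, 2017), E (January 20, 2019).
Because B would otherwise rank above C, the subordination swaps them.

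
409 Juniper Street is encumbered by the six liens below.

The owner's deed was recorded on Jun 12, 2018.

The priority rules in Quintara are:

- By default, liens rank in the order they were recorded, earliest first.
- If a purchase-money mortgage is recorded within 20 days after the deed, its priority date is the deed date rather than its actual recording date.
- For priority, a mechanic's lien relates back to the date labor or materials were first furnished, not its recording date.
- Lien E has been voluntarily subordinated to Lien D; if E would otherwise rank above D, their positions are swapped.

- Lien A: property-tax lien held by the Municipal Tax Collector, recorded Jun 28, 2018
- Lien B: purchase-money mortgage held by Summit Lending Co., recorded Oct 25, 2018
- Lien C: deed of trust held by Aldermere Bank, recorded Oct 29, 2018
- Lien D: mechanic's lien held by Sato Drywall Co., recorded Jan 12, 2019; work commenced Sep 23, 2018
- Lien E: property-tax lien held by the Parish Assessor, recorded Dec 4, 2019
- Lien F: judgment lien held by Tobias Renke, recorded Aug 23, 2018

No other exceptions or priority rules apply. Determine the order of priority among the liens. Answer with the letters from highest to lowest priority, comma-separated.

A, F, D, B, C, E

Adjusting effective dates: B was recorded 135 days after the deed — beyond 20 days — so no relation-back applies; D relates back to Sep 23, 2018 (work commenced).
By effective date, earliest first: A (Jun 28, 2018), F (Aug 23, 2018), D (Sep 23, 2018), B (Oct 25, 2018), C (Oct 29, 2018), E (Dec 4, 2019).
Since E is not senior to D, the subordination leaves the order unchanged.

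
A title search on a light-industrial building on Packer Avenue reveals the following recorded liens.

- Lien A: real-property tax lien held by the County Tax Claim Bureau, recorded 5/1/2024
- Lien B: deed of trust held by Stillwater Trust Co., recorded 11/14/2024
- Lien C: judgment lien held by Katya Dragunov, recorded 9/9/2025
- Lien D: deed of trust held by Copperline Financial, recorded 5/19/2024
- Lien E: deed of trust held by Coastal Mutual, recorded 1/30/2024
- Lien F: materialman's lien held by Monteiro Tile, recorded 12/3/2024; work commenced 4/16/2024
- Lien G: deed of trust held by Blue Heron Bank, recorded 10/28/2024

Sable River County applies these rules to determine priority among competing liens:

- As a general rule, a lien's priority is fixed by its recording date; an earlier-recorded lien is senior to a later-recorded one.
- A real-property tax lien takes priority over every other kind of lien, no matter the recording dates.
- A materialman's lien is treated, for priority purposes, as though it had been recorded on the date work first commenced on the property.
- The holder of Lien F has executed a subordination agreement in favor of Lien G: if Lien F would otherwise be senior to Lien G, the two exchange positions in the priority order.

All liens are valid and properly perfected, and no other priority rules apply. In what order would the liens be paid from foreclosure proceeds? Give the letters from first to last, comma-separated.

First, effective dates: F relates back to 4/16/2024 (work commenced).
A is a real-property tax lien and takes priority over every other lien.
Ordering the rest by effective date: E (1/30/2024), F (4/16/2024), D (5/19/2024), G (10/28/2024), B (11/14/2024), C (9/9/2025).
F is senior to G before the subordination, so the two trade places.

A, E, G, D, F, B, C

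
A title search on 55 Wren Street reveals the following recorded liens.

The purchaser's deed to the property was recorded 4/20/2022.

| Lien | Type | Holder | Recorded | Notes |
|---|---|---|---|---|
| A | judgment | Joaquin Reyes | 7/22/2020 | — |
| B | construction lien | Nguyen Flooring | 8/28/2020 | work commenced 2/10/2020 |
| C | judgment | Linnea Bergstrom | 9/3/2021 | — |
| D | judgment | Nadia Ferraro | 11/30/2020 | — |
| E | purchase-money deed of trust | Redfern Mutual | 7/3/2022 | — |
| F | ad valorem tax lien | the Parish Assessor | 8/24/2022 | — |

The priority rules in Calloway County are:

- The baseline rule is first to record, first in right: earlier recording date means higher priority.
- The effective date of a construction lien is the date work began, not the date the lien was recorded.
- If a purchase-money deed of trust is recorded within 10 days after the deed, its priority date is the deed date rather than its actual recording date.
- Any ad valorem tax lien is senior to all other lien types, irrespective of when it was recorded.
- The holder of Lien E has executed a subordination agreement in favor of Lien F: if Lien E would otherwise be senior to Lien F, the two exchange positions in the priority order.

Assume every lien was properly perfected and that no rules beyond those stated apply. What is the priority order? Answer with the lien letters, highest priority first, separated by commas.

F, B, A, D, C, E

Effective dates: B is treated as recorded 2/10/2020, the work-commencement date; E missed the 10-day window (74 days after the deed), so its recording date stands.
F is an ad valorem tax lien, so it outranks all other liens regardless of date.
Remaining liens by effective date: B (2/10/2020), A (7/22/2020), D (11/30/2020), C (9/3/2021), E (7/3/2022).
Since E is not senior to F, the subordination leaves the order unchanged.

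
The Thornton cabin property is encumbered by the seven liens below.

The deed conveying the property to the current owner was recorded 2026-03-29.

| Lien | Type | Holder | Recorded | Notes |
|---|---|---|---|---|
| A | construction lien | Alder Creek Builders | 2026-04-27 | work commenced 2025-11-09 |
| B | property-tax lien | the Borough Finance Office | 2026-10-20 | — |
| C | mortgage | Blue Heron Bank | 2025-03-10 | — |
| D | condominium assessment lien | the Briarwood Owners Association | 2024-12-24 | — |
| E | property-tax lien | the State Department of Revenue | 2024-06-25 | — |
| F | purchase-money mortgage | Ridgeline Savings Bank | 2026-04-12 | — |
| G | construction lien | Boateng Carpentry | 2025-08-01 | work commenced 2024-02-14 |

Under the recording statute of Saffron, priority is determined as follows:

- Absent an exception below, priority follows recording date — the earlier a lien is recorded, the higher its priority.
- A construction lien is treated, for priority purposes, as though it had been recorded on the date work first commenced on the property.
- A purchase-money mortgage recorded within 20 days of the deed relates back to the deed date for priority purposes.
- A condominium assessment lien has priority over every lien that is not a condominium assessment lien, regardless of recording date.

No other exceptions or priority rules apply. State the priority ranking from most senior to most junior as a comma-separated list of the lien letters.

D, G, E, C, A, F, B

First, effective dates: A relates back to 2025-11-09 (work commenced); F was recorded within the 20-day window, so its effective date is the deed date 2026-03-29; G's effective date is 2024-02-14, when work began.
D is a condominium assessment lien, so it outranks all other liens regardless of date.
Remaining liens by effective date: G (2024-02-14), E (2024-06-25), C (2025-03-10), A (2025-11-09), F (2026-03-29), B (2026-10-20).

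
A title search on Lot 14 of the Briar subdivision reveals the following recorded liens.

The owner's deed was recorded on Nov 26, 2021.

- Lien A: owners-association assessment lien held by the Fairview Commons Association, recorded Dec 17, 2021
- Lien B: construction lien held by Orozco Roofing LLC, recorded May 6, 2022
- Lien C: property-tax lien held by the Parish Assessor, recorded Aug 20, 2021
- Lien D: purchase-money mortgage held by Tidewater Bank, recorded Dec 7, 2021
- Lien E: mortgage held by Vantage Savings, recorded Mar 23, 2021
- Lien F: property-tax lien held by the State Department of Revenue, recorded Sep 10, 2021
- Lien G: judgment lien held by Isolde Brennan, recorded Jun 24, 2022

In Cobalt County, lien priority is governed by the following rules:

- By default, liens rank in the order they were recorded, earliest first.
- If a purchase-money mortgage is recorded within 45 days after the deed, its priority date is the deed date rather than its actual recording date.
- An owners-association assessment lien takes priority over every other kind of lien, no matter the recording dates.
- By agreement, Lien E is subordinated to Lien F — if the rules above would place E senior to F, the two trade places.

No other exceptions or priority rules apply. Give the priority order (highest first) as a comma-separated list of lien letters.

A, F, C, E, D, B, G

First, effective dates: D was recorded within the 45-day window, so its effective date is the deed date Nov 26, 2021.
A is an owners-association assessment lien and takes priority over every other lien.
Remaining liens by effective date: E (Mar 23, 2021), C (Aug 20, 2021), F (Sep 10, 2021), D (Nov 26, 2021), B (May 6, 2022), G (Jun 24, 2022).
The subordination applies — E was senior to F — so E and F swap.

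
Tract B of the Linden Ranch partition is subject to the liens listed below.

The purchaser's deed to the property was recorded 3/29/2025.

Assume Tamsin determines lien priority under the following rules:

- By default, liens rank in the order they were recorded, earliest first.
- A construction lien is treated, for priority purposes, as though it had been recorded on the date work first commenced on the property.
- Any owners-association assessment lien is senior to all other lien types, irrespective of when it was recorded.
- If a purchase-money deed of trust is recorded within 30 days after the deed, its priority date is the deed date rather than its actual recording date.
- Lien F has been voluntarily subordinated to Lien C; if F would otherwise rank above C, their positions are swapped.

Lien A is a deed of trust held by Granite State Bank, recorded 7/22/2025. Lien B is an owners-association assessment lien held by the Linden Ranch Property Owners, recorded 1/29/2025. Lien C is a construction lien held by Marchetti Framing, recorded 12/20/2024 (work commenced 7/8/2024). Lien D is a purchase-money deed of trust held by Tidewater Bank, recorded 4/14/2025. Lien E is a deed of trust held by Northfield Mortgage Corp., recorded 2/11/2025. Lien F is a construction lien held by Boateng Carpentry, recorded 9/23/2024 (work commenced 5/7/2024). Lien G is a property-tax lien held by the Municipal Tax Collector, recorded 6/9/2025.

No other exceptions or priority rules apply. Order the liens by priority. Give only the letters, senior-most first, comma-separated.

Adjusting effective dates: C is treated as recorded 7/8/2024, the work-commencement date; D was recorded within the 30-day window, so its effective date is the deed date 3/29/2025; F relates back to 5/7/2024 (work commenced).
B is an owners-association assessment lien, so it outranks all other liens regardless of date.
Remaining liens by effective date: F (5/7/2024), C (7/8/2024), E (2/11/2025), D (3/29/2025), G (6/9/2025), A (7/22/2025).
The subordination applies — F was senior to C — so F and C swap.

B, C, F, E, D, G, A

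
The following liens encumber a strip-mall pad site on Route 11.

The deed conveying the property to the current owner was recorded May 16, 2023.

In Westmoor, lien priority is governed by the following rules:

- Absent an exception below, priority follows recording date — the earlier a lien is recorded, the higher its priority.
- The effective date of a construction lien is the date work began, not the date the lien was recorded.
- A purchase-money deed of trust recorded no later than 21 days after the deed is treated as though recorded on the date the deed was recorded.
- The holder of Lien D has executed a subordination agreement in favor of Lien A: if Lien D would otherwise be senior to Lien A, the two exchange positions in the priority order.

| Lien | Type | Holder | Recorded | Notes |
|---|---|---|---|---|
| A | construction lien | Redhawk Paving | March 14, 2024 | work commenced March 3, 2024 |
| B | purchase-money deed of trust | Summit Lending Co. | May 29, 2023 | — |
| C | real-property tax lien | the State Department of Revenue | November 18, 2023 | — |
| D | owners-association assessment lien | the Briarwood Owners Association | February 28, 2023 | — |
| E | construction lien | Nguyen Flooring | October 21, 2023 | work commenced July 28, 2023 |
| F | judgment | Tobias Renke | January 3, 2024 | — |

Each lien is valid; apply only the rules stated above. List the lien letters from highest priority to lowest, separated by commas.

First, effective dates: A's effective date is March 3, 2024, when work began; B relates back to the deed date May 16, 2023; E's effective date is July 28, 2023, when work began.
By effective date, earliest first: D (February 28, 2023), B (May 16, 2023), E (July 28, 2023), C (November 18, 2023), F (January 3, 2024), A (March 3, 2024).
The subordination applies — D was senior to A — so D and A swap.

A, B, E, C, F, D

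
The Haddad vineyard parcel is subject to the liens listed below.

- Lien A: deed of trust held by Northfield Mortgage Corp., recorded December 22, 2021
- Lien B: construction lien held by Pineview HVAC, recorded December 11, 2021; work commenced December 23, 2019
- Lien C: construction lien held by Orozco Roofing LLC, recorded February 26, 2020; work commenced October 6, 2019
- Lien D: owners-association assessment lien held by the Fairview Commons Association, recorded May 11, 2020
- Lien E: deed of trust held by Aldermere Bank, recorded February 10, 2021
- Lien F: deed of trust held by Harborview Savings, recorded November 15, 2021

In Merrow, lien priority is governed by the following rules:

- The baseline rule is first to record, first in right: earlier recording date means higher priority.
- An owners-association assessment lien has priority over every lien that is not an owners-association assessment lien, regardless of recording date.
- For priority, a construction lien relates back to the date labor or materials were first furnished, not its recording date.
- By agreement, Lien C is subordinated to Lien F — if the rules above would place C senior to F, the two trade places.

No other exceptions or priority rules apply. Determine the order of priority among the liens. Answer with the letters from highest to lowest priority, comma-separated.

Effective dates: B's effective date is December 23, 2019, when work began; C relates back to October 6, 2019 (work commenced).
D, as an owners-association assessment lien, has superpriority and ranks first.
Among the remaining liens, by effective date: C (October 6, 2019), B (December 23, 2019), E (February 10, 2021), F (November 15, 2021), A (December 22, 2021).
Because C would otherwise rank above F, the subordination swaps them.

D, F, B, E, C, A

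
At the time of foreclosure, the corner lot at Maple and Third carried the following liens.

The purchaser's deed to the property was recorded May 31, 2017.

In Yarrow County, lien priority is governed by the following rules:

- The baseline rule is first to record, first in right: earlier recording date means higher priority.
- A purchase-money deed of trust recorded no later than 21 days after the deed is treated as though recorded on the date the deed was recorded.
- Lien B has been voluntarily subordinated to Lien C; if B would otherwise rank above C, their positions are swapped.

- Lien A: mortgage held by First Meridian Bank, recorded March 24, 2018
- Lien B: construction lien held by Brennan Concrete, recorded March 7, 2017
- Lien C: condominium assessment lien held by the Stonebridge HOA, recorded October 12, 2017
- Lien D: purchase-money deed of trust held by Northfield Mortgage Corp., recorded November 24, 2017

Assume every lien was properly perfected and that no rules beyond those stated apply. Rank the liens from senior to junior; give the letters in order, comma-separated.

C, B, D, A

Effective dates: D was recorded 177 days after the deed, outside the 21-day window, so it keeps its recording date.
Sorted by effective date: B (March 7, 2017), C (October 12, 2017), D (November 24, 2017), A (March 24, 2018).
The subordination applies — B was senior to C — so B and C swap.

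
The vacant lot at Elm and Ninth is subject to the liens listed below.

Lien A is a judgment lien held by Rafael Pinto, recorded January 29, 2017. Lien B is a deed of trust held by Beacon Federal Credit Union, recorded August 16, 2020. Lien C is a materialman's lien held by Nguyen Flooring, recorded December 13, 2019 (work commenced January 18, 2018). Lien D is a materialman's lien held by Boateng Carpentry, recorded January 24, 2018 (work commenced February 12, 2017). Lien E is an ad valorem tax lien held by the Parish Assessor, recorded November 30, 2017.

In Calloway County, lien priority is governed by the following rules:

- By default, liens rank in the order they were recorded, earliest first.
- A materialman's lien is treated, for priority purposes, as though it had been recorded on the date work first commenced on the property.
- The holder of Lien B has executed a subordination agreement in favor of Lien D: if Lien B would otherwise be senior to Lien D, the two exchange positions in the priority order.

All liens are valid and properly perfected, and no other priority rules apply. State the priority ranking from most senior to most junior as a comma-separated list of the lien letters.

First, effective dates: C relates back to January 18, 2018 (work commenced); D's effective date is February 12, 2017, when work began.
Ordering by effective date: A (January 29, 2017), D (February 12, 2017), E (November 30, 2017), C (January 18, 2018), B (August 16, 2020).
Since B is not senior to D, the subordination leaves the order unchanged.

A, D, E, C, B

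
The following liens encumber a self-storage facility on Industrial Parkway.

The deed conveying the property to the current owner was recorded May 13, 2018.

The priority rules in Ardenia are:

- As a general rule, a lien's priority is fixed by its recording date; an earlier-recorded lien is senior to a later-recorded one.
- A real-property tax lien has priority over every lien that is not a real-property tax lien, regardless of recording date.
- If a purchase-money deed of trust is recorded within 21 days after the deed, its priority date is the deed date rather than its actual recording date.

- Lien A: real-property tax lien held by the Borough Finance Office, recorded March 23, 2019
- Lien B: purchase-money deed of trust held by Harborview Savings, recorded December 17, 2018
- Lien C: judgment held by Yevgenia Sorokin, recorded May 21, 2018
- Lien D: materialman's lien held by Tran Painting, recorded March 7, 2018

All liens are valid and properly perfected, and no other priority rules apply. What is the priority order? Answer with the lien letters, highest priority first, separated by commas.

Effective dates after the stated exceptions: B was recorded 218 days after the deed — beyond 21 days — so no relation-back applies.
A is a real-property tax lien, so it outranks all other liens regardless of date.
The other liens, earliest effective date first: D (March 7, 2018), C (May 21, 2018), B (December 17, 2018).

A, D, C, B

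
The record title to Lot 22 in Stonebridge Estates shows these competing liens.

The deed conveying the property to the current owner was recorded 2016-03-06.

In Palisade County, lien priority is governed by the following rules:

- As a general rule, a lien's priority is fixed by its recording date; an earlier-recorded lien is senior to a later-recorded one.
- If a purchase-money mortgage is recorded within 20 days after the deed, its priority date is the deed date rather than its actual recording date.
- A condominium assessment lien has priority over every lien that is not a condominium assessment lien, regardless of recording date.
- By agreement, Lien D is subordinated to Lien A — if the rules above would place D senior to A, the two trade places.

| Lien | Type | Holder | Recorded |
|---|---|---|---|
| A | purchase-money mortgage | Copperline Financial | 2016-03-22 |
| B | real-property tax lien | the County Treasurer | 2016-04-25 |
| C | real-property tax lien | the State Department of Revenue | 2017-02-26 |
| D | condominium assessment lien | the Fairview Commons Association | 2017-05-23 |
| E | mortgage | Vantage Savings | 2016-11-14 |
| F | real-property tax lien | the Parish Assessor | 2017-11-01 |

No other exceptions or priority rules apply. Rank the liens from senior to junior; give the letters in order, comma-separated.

A, D, B, E, C, F

Effective dates: A relates back to the deed date 2016-03-06.
D is a condominium assessment lien and takes priority over every other lien.
Ordering the rest by effective date: A (2016-03-06), B (2016-04-25), E (2016-11-14), C (2017-02-26), F (2017-11-01).
D is senior to A before the subordination, so the two trade places.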